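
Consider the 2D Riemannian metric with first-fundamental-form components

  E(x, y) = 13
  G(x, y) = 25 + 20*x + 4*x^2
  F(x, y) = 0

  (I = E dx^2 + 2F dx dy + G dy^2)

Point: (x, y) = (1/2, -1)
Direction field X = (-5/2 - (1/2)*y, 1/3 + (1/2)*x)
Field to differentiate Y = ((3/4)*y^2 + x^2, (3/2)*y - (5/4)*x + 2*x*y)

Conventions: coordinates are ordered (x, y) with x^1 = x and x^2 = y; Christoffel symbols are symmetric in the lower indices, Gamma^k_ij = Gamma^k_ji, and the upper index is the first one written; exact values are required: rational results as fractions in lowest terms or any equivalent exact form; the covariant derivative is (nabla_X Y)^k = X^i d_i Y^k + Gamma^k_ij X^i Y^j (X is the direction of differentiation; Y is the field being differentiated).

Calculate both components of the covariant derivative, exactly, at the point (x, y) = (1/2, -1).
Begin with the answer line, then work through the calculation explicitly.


Answer: (nabla_X Y)^x = -31/26, (nabla_X Y)^y = 737/72

E = 13, F = 0, G = 36 at the point
E_x = 0, E_y = 0, F_x = 0, F_y = 0, G_x = 24, G_y = 0
EG - F^2 = 468;  g^inv = (1/468) * [[36, 0], [0, 13]]
first-kind symbols [ij,l] = (1/2)(d_i g_jl + d_j g_il - d_l g_ij): [xx,x] = E_x/2 = 0, [xx,y] = F_x - E_y/2 = 0, [xy,x] = E_y/2 = 0, [xy,y] = G_x/2 = 12, [yy,x] = F_y - G_x/2 = -12, [yy,y] = G_y/2 = 0
Gamma^x_ij = (G*[ij,x] - F*[ij,y])/(EG - F^2), Gamma^y_ij = (E*[ij,y] - F*[ij,x])/(EG - F^2)
Gamma_xxx = 0, Gamma_xxy = 0, Gamma_xyy = -12/13, Gamma_yxx = 0, Gamma_yxy = 1/3, Gamma_yyy = 0
X = (-2, 7/12), Y = (1, -25/8) at the point


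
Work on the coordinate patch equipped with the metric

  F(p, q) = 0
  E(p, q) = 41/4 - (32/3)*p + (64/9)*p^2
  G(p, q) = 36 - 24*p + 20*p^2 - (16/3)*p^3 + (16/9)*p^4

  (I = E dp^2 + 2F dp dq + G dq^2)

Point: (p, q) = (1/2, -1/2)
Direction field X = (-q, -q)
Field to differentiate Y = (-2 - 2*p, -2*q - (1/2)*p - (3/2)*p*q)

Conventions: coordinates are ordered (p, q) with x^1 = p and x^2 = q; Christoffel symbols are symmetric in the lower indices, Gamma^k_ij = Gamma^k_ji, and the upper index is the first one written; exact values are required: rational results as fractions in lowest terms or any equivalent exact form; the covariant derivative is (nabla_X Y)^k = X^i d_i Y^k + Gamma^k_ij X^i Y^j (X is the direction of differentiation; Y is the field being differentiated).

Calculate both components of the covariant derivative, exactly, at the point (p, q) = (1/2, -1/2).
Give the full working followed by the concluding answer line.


E = 241/36, F = 0, G = 256/9 at the point
E_p = -32/9, E_q = 0, F_p = 0, F_q = 0, G_p = -64/9, G_q = 0
EG - F^2 = 15424/81;  g^inv = (81/15424) * [[256/9, 0], [0, 241/36]]
first-kind symbols [ij,l] = (1/2)(d_i g_jl + d_j g_il - d_l g_ij): [pp,p] = E_p/2 = -16/9, [pp,q] = F_p - E_q/2 = 0, [pq,p] = E_q/2 = 0, [pq,q] = G_p/2 = -32/9, [qq,p] = F_q - G_p/2 = 32/9, [qq,q] = G_q/2 = 0
Gamma^p_ij = (G*[ij,p] - F*[ij,q])/(EG - F^2), Gamma^q_ij = (E*[ij,q] - F*[ij,p])/(EG - F^2)
Gamma_ppp = -64/241, Gamma_ppq = 0, Gamma_pqq = 128/241, Gamma_qpp = 0, Gamma_qpq = -1/8, Gamma_qqq = 0
X = (1/2, 1/2), Y = (-3, 9/8) at the point

Answer: (nabla_X Y)^p = -73/241, (nabla_X Y)^q = -145/128


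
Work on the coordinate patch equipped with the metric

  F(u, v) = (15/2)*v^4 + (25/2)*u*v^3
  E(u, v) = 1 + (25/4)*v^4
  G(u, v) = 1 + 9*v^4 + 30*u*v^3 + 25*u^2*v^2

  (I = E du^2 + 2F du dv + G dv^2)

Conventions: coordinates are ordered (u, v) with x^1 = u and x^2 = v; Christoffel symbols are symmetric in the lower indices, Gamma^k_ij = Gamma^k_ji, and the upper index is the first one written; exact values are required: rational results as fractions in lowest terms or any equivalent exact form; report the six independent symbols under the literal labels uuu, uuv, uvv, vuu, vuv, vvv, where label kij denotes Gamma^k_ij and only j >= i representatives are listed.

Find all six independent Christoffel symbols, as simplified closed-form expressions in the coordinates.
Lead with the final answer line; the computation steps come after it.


Answer: Gamma_uuu = 0, Gamma_uuv = 50*v^3/(100*u^2*v^2 + 120*u*v^3 + 61*v^4 + 4), Gamma_uvv = (50*u*v^2 + 60*v^3)/(100*u^2*v^2 + 120*u*v^3 + 61*v^4 + 4), Gamma_vuu = 0, Gamma_vuv = (100*u*v^2 + 60*v^3)/(100*u^2*v^2 + 120*u*v^3 + 61*v^4 + 4), Gamma_vvv = (100*u^2*v + 180*u*v^2 + 72*v^3)/(100*u^2*v^2 + 120*u*v^3 + 61*v^4 + 4)

E = 1 + (25/4)*v^4; F = (15/2)*v^4 + (25/2)*u*v^3; G = 1 + 9*v^4 + 30*u*v^3 + 25*u^2*v^2
Gamma^k_ij = (1/2) g^{kl} (d_i g_jl + d_j g_il - d_l g_ij), with g^inv = (1/(EG-F^2)) [[G, -F], [-F, E]]
first partials: E_u = 0, E_v = 25*v^3, F_u = (25/2)*v^3, F_v = 30*v^3 + (75/2)*u*v^2, G_u = 30*v^3 + 50*u*v^2, G_v = 36*v^3 + 90*u*v^2 + 50*u^2*v
D = EG - F^2 = 1 + (61/4)*v^4 + 30*u*v^3 + 25*u^2*v^2
expanded: Gamma^u_uu = (G E_u - 2F F_u + F E_v)/(2D), Gamma^u_uv = (G E_v - F G_u)/(2D), Gamma^u_vv = (2G F_v - G G_u - F G_v)/(2D), Gamma^v_uu = (2E F_u - E E_v - F E_u)/(2D), Gamma^v_uv = (E G_u - F E_v)/(2D), Gamma^v_vv = (E G_v - 2F F_v + F G_u)/(2D); substitute and cancel common factors


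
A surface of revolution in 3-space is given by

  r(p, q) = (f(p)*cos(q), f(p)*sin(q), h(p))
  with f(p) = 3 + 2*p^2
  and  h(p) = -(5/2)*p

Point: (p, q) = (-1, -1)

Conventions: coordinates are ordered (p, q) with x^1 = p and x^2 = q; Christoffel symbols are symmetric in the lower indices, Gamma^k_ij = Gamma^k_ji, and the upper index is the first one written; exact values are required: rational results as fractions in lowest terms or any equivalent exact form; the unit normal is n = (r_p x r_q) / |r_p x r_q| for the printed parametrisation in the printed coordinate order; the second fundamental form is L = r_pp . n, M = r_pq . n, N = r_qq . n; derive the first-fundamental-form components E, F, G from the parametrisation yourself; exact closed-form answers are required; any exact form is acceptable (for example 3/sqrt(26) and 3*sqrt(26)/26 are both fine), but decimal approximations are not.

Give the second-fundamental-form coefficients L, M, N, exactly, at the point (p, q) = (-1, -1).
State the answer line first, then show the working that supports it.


Answer: L = 20*sqrt(89)/89, M = 0, N = -25*sqrt(89)/89

f = 5, f' = -4, f'' = 4, h' = -5/2, h'' = 0
E = 89/4, F = 0, G = 25; answer radicand W^2 = 89/4
unnormalised second-form numerators: l = 10, m = 0, n = -25/2; L = l/sqrt(89/4), and similarly M = m/sqrt(W^2), N = n/sqrt(W^2)


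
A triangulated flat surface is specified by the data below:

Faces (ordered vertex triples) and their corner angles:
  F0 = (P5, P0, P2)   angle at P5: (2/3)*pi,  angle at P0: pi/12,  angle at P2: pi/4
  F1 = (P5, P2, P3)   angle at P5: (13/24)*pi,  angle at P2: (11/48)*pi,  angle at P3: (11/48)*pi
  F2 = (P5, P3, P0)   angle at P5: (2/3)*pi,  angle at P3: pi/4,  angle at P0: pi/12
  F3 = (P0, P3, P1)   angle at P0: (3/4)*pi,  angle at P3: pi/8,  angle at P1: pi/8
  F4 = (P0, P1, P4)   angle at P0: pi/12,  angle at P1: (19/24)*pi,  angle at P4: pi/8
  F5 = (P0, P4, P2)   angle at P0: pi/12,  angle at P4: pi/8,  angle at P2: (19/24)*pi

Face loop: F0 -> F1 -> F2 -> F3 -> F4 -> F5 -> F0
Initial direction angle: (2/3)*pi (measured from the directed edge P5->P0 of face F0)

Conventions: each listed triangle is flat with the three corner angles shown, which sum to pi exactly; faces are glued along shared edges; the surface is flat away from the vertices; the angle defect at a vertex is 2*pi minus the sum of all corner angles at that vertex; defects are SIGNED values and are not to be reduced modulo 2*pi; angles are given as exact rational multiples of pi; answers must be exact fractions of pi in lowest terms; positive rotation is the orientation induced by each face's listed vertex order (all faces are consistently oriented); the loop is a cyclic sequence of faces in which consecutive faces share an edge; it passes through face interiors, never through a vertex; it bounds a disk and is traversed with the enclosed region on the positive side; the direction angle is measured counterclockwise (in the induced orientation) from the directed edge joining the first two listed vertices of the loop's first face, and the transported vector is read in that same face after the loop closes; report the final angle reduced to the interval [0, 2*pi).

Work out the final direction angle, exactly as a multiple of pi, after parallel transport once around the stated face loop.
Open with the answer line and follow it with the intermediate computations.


Answer: final direction angle = (41/24)*pi

enclosed vertex P0: corner angles sum to (13/12)*pi, defect = 2*pi - (13/12)*pi = (11/12)*pi
enclosed vertex P5: corner angles sum to (15/8)*pi, defect = 2*pi - (15/8)*pi = pi/8
the final direction is the initial angle plus the enclosed defects, taken mod 2*pi in the induced orientation
final angle = (2/3)*pi + (25/24)*pi = (41/24)*pi (mod 2*pi)


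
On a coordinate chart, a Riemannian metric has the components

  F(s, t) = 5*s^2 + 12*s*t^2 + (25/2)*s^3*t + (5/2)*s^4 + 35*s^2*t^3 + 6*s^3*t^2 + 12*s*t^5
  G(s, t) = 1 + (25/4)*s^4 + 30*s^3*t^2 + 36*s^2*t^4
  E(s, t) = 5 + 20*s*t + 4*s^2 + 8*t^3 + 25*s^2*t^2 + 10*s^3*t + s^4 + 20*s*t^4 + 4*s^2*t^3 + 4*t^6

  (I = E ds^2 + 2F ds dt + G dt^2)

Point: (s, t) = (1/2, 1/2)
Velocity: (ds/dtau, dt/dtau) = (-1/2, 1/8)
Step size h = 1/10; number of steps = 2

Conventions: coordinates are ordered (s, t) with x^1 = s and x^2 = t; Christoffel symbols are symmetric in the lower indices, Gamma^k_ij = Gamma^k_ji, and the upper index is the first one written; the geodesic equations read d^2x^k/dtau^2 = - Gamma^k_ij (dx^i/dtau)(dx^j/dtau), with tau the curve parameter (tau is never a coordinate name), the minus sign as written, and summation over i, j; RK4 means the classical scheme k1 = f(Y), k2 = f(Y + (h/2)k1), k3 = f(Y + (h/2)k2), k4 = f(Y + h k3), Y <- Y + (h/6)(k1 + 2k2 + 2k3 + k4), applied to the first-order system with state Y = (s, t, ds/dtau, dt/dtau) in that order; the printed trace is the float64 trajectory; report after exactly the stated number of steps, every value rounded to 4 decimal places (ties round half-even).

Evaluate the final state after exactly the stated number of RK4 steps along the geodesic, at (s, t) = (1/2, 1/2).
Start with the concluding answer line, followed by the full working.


Answer: s = 0.3979, t = 0.5243, ds/dtau = -0.5218, dt/dtau = 0.1177

f(Y) = (ds/dtau, dt/dtau, -Gamma^s_ij Y'^i Y'^j, -Gamma^t_ij Y'^i Y'^j) with the Gammas evaluated at the stage position; h = 0.100000; intermediate values shown to 6 dp
step 0: s = 0.5000, t = 0.5000, ds/dtau = -0.5000, dt/dtau = 0.1250
step 1:
  k1: at (s, t) = (0.500000, 0.500000), (ds/dtau, dt/dtau) = (-0.500000, 0.125000); Gamma_sss = 0.774194, Gamma_sst = 0.884793, Gamma_stt = 0.663594, Gamma_tss = 0.283871, Gamma_tst = 0.324424, Gamma_ttt = 0.243318; k1 = (-0.500000, 0.125000, -0.093318, -0.034217)
  k2: at (s, t) = (0.475000, 0.506250), (ds/dtau, dt/dtau) = (-0.504666, 0.123289); Gamma_sss = 0.788848, Gamma_sst = 0.886622, Gamma_stt = 0.653880, Gamma_tss = 0.276926, Gamma_tst = 0.311249, Gamma_ttt = 0.229545; k2 = (-0.504666, 0.123289, -0.100518, -0.035287)
  k3: at (s, t) = (0.474767, 0.506164), (ds/dtau, dt/dtau) = (-0.505026, 0.123236); Gamma_sss = 0.788955, Gamma_sst = 0.886588, Gamma_stt = 0.653705, Gamma_tss = 0.276801, Gamma_tst = 0.311056, Gamma_ttt = 0.229350; k3 = (-0.505026, 0.123236, -0.100794, -0.035363)
  k4: at (s, t) = (0.449497, 0.512324), (ds/dtau, dt/dtau) = (-0.510079, 0.121464); Gamma_sss = 0.803918, Gamma_sst = 0.887950, Gamma_stt = 0.641966, Gamma_tss = 0.269201, Gamma_tst = 0.297340, Gamma_ttt = 0.214969; k4 = (-0.510079, 0.121464, -0.108608, -0.036368)
  Y <- Y + (h/6)(k1 + 2k2 + 2k3 + k4): s = 0.4495, t = 0.5123, ds/dtau = -0.5101, dt/dtau = 0.1215
step 2:
  k1: at (s, t) = (0.449509, 0.512325), (ds/dtau, dt/dtau) = (-0.510076, 0.121469); Gamma_sss = 0.803913, Gamma_sst = 0.887951, Gamma_stt = 0.641974, Gamma_tss = 0.269206, Gamma_tst = 0.297348, Gamma_ttt = 0.214978; k1 = (-0.510076, 0.121469, -0.108600, -0.036367)
  k2: at (s, t) = (0.424005, 0.518399), (ds/dtau, dt/dtau) = (-0.515506, 0.119650); Gamma_sss = 0.819155, Gamma_sst = 0.888793, Gamma_stt = 0.628092, Gamma_tss = 0.260921, Gamma_tst = 0.283102, Gamma_ttt = 0.200063; k2 = (-0.515506, 0.119650, -0.117037, -0.037279)
  k3: at (s, t) = (0.423734, 0.518308), (ds/dtau, dt/dtau) = (-0.515928, 0.119605); Gamma_sss = 0.819276, Gamma_sst = 0.888725, Gamma_stt = 0.627855, Gamma_tss = 0.260764, Gamma_tst = 0.282869, Gamma_ttt = 0.199838; k3 = (-0.515928, 0.119605, -0.117376, -0.037359)
  k4: at (s, t) = (0.397916, 0.524286), (ds/dtau, dt/dtau) = (-0.521813, 0.117733); Gamma_sss = 0.834815, Gamma_sst = 0.888944, Gamma_stt = 0.611580, Gamma_tss = 0.251690, Gamma_tst = 0.268009, Gamma_ttt = 0.184386; k4 = (-0.521813, 0.117733, -0.126565, -0.038158)
  Y <- Y + (h/6)(k1 + 2k2 + 2k3 + k4): s = 0.3979, t = 0.5243, ds/dtau = -0.5218, dt/dtau = 0.1177


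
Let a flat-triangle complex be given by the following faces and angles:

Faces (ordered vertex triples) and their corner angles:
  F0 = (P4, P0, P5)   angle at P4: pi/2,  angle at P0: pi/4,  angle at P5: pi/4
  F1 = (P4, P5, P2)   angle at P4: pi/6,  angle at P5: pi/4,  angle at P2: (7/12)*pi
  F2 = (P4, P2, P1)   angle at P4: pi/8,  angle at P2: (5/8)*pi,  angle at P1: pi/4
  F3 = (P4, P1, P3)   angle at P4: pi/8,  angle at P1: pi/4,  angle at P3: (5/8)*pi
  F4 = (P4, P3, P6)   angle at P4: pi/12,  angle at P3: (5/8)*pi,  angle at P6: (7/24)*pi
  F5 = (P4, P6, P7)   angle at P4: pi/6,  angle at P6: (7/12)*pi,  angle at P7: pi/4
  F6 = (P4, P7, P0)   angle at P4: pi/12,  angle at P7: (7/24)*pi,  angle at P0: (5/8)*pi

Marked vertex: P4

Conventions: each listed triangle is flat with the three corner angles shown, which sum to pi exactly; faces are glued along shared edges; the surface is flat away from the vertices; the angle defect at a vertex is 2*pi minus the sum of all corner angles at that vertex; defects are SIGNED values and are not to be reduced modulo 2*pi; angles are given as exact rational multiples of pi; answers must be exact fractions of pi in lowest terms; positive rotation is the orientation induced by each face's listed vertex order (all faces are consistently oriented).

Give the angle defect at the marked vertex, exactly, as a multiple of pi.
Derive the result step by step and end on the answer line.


Sum of corner angles at P4: (5/4)*pi
defect = 2*pi - (5/4)*pi

Answer: defect(P4) = (3/4)*pi


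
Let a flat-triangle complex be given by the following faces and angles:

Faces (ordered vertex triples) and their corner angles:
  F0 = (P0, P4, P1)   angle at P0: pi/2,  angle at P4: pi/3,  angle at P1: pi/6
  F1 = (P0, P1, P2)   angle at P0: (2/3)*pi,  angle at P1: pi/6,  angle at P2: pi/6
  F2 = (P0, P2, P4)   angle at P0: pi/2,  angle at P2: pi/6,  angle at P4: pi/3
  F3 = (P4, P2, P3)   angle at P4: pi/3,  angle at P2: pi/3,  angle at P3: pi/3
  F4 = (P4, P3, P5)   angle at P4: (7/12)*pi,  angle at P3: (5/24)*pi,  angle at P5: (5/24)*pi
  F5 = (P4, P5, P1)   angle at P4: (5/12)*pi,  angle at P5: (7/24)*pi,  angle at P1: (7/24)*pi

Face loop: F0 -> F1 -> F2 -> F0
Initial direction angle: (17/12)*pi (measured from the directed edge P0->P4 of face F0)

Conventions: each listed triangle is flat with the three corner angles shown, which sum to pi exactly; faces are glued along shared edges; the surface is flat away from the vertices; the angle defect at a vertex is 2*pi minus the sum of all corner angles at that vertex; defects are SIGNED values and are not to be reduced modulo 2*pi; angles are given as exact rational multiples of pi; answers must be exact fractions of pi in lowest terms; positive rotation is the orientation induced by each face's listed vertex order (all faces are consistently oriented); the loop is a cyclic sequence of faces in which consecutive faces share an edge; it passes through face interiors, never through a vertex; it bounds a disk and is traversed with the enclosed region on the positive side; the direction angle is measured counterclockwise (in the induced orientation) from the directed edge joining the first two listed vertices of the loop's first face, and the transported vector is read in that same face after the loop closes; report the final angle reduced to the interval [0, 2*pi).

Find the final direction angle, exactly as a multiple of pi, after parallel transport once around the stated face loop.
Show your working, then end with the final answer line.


enclosed vertex P0: corner angles sum to (5/3)*pi, defect = 2*pi - (5/3)*pi = pi/3
the rotation equals the total enclosed defect, so the final angle is initial + defects (mod 2*pi)
final angle = (17/12)*pi + pi/3 = (7/4)*pi (mod 2*pi)

Answer: final direction angle = (7/4)*pi


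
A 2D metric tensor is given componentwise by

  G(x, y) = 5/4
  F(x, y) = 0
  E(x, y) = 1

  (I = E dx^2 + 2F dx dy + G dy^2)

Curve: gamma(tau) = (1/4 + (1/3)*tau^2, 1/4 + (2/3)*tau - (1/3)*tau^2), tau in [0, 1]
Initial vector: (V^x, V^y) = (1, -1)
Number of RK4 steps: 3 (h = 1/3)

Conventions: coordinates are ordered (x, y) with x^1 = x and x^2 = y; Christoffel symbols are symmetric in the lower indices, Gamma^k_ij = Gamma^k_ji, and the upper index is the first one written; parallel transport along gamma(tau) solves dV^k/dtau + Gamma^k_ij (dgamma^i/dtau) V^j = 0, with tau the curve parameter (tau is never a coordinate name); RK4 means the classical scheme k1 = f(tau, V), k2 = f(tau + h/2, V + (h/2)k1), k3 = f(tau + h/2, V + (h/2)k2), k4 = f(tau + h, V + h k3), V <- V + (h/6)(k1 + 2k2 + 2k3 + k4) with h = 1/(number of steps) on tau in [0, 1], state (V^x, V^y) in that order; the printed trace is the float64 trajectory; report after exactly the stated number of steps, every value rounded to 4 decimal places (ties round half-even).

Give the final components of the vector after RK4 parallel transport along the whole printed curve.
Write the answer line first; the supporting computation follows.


Answer: V^x = 1.0000, V^y = -1.0000

gamma'(tau) = ((2/3)*tau, 2/3 - (2/3)*tau); f(tau, V)^k = -Gamma^k_ij(gamma(tau)) gamma'^i(tau) V^j; h = 1/3; intermediate values shown to 6 dp
curve data and Christoffel symbols at the stage parameters:
  tau = 0.000000: gamma = (0.250000, 0.250000), gamma' = (0.000000, 0.666667); Gamma_xxx = 0.000000, Gamma_xxy = 0.000000, Gamma_xyy = 0.000000, Gamma_yxx = 0.000000, Gamma_yxy = 0.000000, Gamma_yyy = 0.000000
  tau = 0.166667: gamma = (0.259259, 0.351852), gamma' = (0.111111, 0.555556); Gamma_xxx = 0.000000, Gamma_xxy = 0.000000, Gamma_xyy = 0.000000, Gamma_yxx = 0.000000, Gamma_yxy = 0.000000, Gamma_yyy = 0.000000
  tau = 0.333333: gamma = (0.287037, 0.435185), gamma' = (0.222222, 0.444444); Gamma_xxx = 0.000000, Gamma_xxy = 0.000000, Gamma_xyy = 0.000000, Gamma_yxx = 0.000000, Gamma_yxy = 0.000000, Gamma_yyy = 0.000000
  tau = 0.500000: gamma = (0.333333, 0.500000), gamma' = (0.333333, 0.333333); Gamma_xxx = 0.000000, Gamma_xxy = 0.000000, Gamma_xyy = 0.000000, Gamma_yxx = 0.000000, Gamma_yxy = 0.000000, Gamma_yyy = 0.000000
  tau = 0.666667: gamma = (0.398148, 0.546296), gamma' = (0.444444, 0.222222); Gamma_xxx = 0.000000, Gamma_xxy = 0.000000, Gamma_xyy = 0.000000, Gamma_yxx = 0.000000, Gamma_yxy = 0.000000, Gamma_yyy = 0.000000
  tau = 0.833333: gamma = (0.481481, 0.574074), gamma' = (0.555556, 0.111111); Gamma_xxx = 0.000000, Gamma_xxy = 0.000000, Gamma_xyy = 0.000000, Gamma_yxx = 0.000000, Gamma_yxy = 0.000000, Gamma_yyy = 0.000000
  tau = 1.000000: gamma = (0.583333, 0.583333), gamma' = (0.666667, 0.000000); Gamma_xxx = 0.000000, Gamma_xxy = 0.000000, Gamma_xyy = 0.000000, Gamma_yxx = 0.000000, Gamma_yxy = 0.000000, Gamma_yyy = 0.000000
step 0: V^x = 1.0000, V^y = -1.0000
step 1: k1 = (0.000000, 0.000000), k2 = (0.000000, 0.000000), k3 = (0.000000, 0.000000), k4 = (0.000000, 0.000000); V <- V + (h/6)(k1 + 2k2 + 2k3 + k4): V^x = 1.0000, V^y = -1.0000
step 2: k1 = (0.000000, 0.000000), k2 = (0.000000, 0.000000), k3 = (0.000000, 0.000000), k4 = (0.000000, 0.000000); V <- V + (h/6)(k1 + 2k2 + 2k3 + k4): V^x = 1.0000, V^y = -1.0000
step 3: k1 = (0.000000, 0.000000), k2 = (0.000000, 0.000000), k3 = (0.000000, 0.000000), k4 = (0.000000, 0.000000); V <- V + (h/6)(k1 + 2k2 + 2k3 + k4): V^x = 1.0000, V^y = -1.0000


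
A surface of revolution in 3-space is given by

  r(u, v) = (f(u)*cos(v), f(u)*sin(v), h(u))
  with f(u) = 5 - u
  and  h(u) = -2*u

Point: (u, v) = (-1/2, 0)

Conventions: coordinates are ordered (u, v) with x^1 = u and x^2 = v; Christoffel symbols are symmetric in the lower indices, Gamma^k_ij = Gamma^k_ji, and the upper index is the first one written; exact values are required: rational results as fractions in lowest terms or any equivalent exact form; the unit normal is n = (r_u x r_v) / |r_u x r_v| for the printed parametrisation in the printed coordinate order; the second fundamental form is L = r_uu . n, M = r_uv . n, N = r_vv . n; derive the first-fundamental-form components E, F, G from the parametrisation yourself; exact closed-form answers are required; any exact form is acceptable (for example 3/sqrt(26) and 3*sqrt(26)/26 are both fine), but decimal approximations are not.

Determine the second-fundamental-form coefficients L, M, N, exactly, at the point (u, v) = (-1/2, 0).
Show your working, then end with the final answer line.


f = 11/2, f' = -1, f'' = 0, h' = -2, h'' = 0
E = 5, F = 0, G = 121/4; answer radicand W^2 = 5
unnormalised second-form numerators: l = 0, m = 0, n = -11; L = l/sqrt(5), and similarly M = m/sqrt(W^2), N = n/sqrt(W^2)

Answer: L = 0, M = 0, N = -11*sqrt(5)/5


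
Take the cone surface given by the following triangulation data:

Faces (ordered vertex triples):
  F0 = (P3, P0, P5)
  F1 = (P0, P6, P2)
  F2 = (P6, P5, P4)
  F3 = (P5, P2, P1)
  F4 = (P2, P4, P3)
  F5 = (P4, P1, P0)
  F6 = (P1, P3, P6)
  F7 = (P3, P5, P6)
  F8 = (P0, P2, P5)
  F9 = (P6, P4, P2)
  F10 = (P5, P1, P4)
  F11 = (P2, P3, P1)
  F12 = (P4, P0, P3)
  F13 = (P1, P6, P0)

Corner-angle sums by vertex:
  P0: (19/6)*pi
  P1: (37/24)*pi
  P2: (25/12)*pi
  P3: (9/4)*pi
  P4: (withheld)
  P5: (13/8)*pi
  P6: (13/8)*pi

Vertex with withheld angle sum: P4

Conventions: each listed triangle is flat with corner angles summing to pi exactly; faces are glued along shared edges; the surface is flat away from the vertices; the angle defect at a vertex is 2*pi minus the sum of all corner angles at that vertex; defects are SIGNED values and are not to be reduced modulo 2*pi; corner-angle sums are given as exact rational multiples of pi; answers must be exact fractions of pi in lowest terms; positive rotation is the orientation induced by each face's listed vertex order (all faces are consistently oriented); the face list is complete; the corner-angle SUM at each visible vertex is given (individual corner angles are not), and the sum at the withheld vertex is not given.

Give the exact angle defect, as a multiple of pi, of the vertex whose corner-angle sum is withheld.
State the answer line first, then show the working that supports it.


Answer: defect(P4) = (7/24)*pi

V = 7, E = 21, F = 14; chi = V - E + F = 0
Gauss-Bonnet: total defect = 2*pi*chi = 0; visible defects sum to (-7/24)*pi


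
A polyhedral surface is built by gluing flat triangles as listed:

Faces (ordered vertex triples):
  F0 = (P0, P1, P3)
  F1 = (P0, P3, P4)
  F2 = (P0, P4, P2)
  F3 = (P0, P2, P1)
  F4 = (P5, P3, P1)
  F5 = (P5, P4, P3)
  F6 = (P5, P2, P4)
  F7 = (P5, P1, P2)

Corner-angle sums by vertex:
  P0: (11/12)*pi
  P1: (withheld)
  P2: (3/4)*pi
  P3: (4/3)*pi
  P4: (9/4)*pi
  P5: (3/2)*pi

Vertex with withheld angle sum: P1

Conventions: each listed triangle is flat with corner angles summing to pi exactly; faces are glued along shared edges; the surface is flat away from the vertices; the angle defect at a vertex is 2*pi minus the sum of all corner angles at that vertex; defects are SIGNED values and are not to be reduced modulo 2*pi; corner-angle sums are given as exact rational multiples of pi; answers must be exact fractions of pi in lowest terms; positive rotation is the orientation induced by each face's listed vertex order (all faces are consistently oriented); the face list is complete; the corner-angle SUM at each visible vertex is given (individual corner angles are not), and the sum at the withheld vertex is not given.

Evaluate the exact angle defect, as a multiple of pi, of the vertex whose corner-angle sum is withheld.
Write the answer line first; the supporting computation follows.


Answer: defect(P1) = (3/4)*pi

V = 6, E = 12, F = 8; chi = V - E + F = 2
Gauss-Bonnet: total defect = 2*pi*chi = 4*pi; visible defects sum to (13/4)*pi


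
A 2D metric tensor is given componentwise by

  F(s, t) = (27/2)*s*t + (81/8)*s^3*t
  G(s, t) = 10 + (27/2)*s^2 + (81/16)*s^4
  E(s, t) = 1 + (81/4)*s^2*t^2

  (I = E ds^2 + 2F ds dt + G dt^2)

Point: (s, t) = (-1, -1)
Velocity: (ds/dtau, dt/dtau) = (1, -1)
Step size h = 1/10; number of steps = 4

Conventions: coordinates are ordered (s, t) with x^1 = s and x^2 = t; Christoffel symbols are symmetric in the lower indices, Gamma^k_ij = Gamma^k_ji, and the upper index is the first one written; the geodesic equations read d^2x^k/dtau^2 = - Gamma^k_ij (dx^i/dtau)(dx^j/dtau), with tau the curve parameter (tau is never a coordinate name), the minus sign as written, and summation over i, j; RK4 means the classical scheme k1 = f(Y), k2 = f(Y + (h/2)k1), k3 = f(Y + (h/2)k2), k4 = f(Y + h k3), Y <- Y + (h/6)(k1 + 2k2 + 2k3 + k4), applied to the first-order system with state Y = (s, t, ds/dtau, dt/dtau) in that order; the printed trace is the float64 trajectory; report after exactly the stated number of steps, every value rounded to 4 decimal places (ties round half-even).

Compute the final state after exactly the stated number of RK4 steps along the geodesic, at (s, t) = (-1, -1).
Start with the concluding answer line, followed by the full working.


Answer: s = -0.6261, t = -1.4282, ds/dtau = 0.8932, dt/dtau = -1.1127

f(Y) = (ds/dtau, dt/dtau, -Gamma^s_ij Y'^i Y'^j, -Gamma^t_ij Y'^i Y'^j) with the Gammas evaluated at the stage position; h = 0.100000; intermediate values shown to 6 dp
step 0: s = -1.0000, t = -1.0000, ds/dtau = 1.0000, dt/dtau = -1.0000
step 1:
  k1: at (s, t) = (-1.000000, -1.000000), (ds/dtau, dt/dtau) = (1.000000, -1.000000); Gamma_sss = -0.414853, Gamma_sst = -0.414853, Gamma_stt = 0.000000, Gamma_tss = -0.483995, Gamma_tst = -0.483995, Gamma_ttt = 0.000000; k1 = (1.000000, -1.000000, -0.414853, -0.483995)
  k2: at (s, t) = (-0.950000, -1.050000), (ds/dtau, dt/dtau) = (0.979257, -1.024200); Gamma_sss = -0.456546, Gamma_sst = -0.413066, Gamma_stt = 0.000000, Gamma_tss = -0.511660, Gamma_tst = -0.462930, Gamma_ttt = 0.000000; k2 = (0.979257, -1.024200, -0.390770, -0.437943)
  k3: at (s, t) = (-0.951037, -1.051210), (ds/dtau, dt/dtau) = (0.980462, -1.021897); Gamma_sss = -0.456769, Gamma_sst = -0.413242, Gamma_stt = 0.000000, Gamma_tss = -0.511213, Gamma_tst = -0.462498, Gamma_ttt = 0.000000; k3 = (0.980462, -1.021897, -0.388986, -0.435351)
  k4: at (s, t) = (-0.901954, -1.102190), (ds/dtau, dt/dtau) = (0.961101, -1.043535); Gamma_sss = -0.500346, Gamma_sst = -0.409448, Gamma_stt = 0.000000, Gamma_tss = -0.540259, Gamma_tst = -0.442110, Gamma_ttt = 0.000000; k4 = (0.961101, -1.043535, -0.359128, -0.387776)
  Y <- Y + (h/6)(k1 + 2k2 + 2k3 + k4): s = -0.9020, t = -1.1023, ds/dtau = 0.9611, dt/dtau = -1.0436
step 2:
  k1: at (s, t) = (-0.901991, -1.102262), (ds/dtau, dt/dtau) = (0.961108, -1.043639); Gamma_sss = -0.500368, Gamma_sst = -0.409455, Gamma_stt = 0.000000, Gamma_tss = -0.540242, Gamma_tst = -0.442085, Gamma_ttt = 0.000000; k1 = (0.961108, -1.043639, -0.359205, -0.387829)
  k2: at (s, t) = (-0.853936, -1.154444), (ds/dtau, dt/dtau) = (0.943148, -1.063031); Gamma_sss = -0.545907, Gamma_sst = -0.403804, Gamma_stt = 0.000000, Gamma_tss = -0.571074, Gamma_tst = -0.422420, Gamma_ttt = 0.000000; k2 = (0.943148, -1.063031, -0.324105, -0.339047)
  k3: at (s, t) = (-0.854834, -1.155414), (ds/dtau, dt/dtau) = (0.944903, -1.060592); Gamma_sss = -0.546020, Gamma_sst = -0.403973, Gamma_stt = 0.000000, Gamma_tss = -0.570538, Gamma_tst = -0.422113, Gamma_ttt = 0.000000; k3 = (0.944903, -1.060592, -0.322179, -0.336646)
  k4: at (s, t) = (-0.807501, -1.208321), (ds/dtau, dt/dtau) = (0.928891, -1.077304); Gamma_sss = -0.593391, Gamma_sst = -0.396553, Gamma_stt = 0.000000, Gamma_tss = -0.603715, Gamma_tst = -0.403452, Gamma_ttt = 0.000000; k4 = (0.928891, -1.077304, -0.281660, -0.286560)
  Y <- Y + (h/6)(k1 + 2k2 + 2k3 + k4): s = -0.8076, t = -1.2084, ds/dtau = 0.9289, dt/dtau = -1.0774
step 3:
  k1: at (s, t) = (-0.807556, -1.208399), (ds/dtau, dt/dtau) = (0.928885, -1.077402); Gamma_sss = -0.593406, Gamma_sst = -0.396565, Gamma_stt = 0.000000, Gamma_tss = -0.603677, Gamma_tst = -0.403429, Gamma_ttt = 0.000000; k1 = (0.928885, -1.077402, -0.281744, -0.286621)
  k2: at (s, t) = (-0.761112, -1.262269), (ds/dtau, dt/dtau) = (0.914797, -1.091733); Gamma_sss = -0.642688, Gamma_sst = -0.387522, Gamma_stt = 0.000000, Gamma_tss = -0.639734, Gamma_tst = -0.385741, Gamma_ttt = 0.000000; k2 = (0.914797, -1.091733, -0.236212, -0.235127)
  k3: at (s, t) = (-0.761816, -1.262985), (ds/dtau, dt/dtau) = (0.917074, -1.089159); Gamma_sss = -0.642724, Gamma_sst = -0.387683, Gamma_stt = 0.000000, Gamma_tss = -0.639174, Gamma_tst = -0.385541, Gamma_ttt = 0.000000; k3 = (0.917074, -1.089159, -0.233918, -0.232626)
  k4: at (s, t) = (-0.715849, -1.317314), (ds/dtau, dt/dtau) = (0.905493, -1.100665); Gamma_sss = -0.693846, Gamma_sst = -0.377046, Gamma_stt = 0.000000, Gamma_tss = -0.679048, Gamma_tst = -0.369005, Gamma_ttt = 0.000000; k4 = (0.905493, -1.100665, -0.182666, -0.178770)
  Y <- Y + (h/6)(k1 + 2k2 + 2k3 + k4): s = -0.7159, t = -1.3174, ds/dtau = 0.9055, dt/dtau = -1.1008
step 4:
  k1: at (s, t) = (-0.715921, -1.317396), (ds/dtau, dt/dtau) = (0.905473, -1.100751); Gamma_sss = -0.693853, Gamma_sst = -0.377065, Gamma_stt = 0.000000, Gamma_tss = -0.678982, Gamma_tst = -0.368984, Gamma_ttt = 0.000000; k1 = (0.905473, -1.100751, -0.182763, -0.178847)
  k2: at (s, t) = (-0.670647, -1.372434), (ds/dtau, dt/dtau) = (0.896335, -1.109693); Gamma_sss = -0.746838, Gamma_sst = -0.364946, Gamma_stt = 0.000000, Gamma_tss = -0.723414, Gamma_tst = -0.353500, Gamma_ttt = 0.000000; k2 = (0.896335, -1.109693, -0.125971, -0.122020)
  k3: at (s, t) = (-0.671104, -1.372881), (ds/dtau, dt/dtau) = (0.899175, -1.106851); Gamma_sss = -0.746839, Gamma_sst = -0.365076, Gamma_stt = 0.000000, Gamma_tss = -0.722935, Gamma_tst = -0.353392, Gamma_ttt = 0.000000; k3 = (0.899175, -1.106851, -0.122856, -0.118924)
  k4: at (s, t) = (-0.626003, -1.428081), (ds/dtau, dt/dtau) = (0.893188, -1.112643); Gamma_sss = -0.801593, Gamma_sst = -0.351380, Gamma_stt = 0.000000, Gamma_tss = -0.773459, Gamma_tst = -0.339048, Gamma_ttt = 0.000000; k4 = (0.893188, -1.112643, -0.058905, -0.056837)
  Y <- Y + (h/6)(k1 + 2k2 + 2k3 + k4): s = -0.6261, t = -1.4282, ds/dtau = 0.8932, dt/dtau = -1.1127


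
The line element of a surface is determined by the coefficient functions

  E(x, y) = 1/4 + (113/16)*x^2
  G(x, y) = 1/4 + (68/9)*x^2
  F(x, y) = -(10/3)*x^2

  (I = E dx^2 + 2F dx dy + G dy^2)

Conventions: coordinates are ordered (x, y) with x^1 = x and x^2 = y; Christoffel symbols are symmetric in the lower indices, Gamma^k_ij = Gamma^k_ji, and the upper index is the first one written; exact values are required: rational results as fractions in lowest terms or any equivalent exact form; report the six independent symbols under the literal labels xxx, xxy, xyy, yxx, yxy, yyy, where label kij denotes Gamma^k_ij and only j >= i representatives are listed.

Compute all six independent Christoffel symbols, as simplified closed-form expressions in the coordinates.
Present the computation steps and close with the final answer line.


E = 1/4 + (113/16)*x^2; F = -(10/3)*x^2; G = 1/4 + (68/9)*x^2
Gamma^k_ij = (1/2) g^{kl} (d_i g_jl + d_j g_il - d_l g_ij), with g^inv = (1/(EG-F^2)) [[G, -F], [-F, E]]
first partials: E_x = (113/8)*x, E_y = 0, F_x = -(20/3)*x, F_y = 0, G_x = (136/9)*x, G_y = 0
D = EG - F^2 = 1/16 + (2105/576)*x^2 + (169/4)*x^4
expanded: Gamma^x_xx = (G E_x - 2F F_x + F E_y)/(2D), Gamma^x_xy = (G E_y - F G_x)/(2D), Gamma^x_yy = (2G F_y - G G_x - F G_y)/(2D), Gamma^y_xx = (2E F_x - E E_y - F E_x)/(2D), Gamma^y_xy = (E G_x - F E_y)/(2D), Gamma^y_yy = (E G_y - 2F F_y + F G_x)/(2D); substitute and cancel common factors

Answer: Gamma_xxx = (17936*x^3 + 1017*x)/(24336*x^4 + 2105*x^2 + 36), Gamma_xxy = 43520*x^3/(73008*x^4 + 6315*x^2 + 108), Gamma_xyy = (-295936*x^3 - 9792*x)/(219024*x^4 + 18945*x^2 + 324), Gamma_yxx = (-13560*x^3 - 960*x)/(24336*x^4 + 2105*x^2 + 36), Gamma_yxy = (30736*x^3 + 1088*x)/(24336*x^4 + 2105*x^2 + 36), Gamma_yyy = -43520*x^3/(73008*x^4 + 6315*x^2 + 108)


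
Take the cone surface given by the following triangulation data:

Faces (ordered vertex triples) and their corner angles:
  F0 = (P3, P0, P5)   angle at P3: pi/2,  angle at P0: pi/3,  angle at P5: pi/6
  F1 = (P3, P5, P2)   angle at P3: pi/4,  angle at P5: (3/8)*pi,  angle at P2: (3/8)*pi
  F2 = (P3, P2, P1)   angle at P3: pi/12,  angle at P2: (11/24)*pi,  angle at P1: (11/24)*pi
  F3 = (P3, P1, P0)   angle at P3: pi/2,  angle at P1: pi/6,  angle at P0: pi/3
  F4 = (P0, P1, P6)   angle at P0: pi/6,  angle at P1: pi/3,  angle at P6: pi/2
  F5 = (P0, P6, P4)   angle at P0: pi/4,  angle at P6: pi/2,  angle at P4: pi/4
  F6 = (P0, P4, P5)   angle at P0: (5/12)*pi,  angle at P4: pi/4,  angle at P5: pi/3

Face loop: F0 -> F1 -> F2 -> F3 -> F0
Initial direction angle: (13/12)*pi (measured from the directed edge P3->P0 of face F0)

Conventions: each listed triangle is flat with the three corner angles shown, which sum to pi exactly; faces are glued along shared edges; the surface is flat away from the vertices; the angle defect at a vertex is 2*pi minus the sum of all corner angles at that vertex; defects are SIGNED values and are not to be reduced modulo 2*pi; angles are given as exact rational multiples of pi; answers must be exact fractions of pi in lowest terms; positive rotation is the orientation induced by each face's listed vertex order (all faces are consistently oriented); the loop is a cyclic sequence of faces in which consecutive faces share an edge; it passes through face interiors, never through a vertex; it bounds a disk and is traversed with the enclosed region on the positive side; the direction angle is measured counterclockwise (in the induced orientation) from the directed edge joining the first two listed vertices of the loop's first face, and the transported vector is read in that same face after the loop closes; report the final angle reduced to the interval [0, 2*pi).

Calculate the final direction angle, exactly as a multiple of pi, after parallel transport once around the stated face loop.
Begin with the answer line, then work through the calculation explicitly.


Answer: final direction angle = (7/4)*pi

enclosed vertex P3: corner angles sum to (4/3)*pi, defect = 2*pi - (4/3)*pi = (2/3)*pi
final direction = starting direction + enclosed defect total, reduced mod 2*pi (induced orientation)
final angle = (13/12)*pi + (2/3)*pi = (7/4)*pi (mod 2*pi)


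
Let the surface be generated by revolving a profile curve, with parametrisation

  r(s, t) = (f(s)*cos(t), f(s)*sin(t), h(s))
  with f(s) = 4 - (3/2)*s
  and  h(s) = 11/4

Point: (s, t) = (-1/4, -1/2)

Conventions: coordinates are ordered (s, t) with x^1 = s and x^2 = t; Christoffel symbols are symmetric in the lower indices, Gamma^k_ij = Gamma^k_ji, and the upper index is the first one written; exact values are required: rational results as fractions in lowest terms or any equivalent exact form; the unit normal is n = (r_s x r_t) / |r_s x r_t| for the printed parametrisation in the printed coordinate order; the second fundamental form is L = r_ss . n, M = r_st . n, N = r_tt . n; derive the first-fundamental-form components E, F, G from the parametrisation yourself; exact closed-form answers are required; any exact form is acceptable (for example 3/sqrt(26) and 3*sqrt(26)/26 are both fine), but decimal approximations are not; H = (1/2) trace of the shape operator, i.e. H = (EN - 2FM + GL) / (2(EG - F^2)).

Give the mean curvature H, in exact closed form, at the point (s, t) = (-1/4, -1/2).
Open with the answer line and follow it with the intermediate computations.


Answer: H = 0

f = 35/8, f' = -3/2, f'' = 0, h' = 0, h'' = 0
E = 9/4, F = 0, G = 1225/64; answer radicand W^2 = 9/4
unnormalised second-form numerators: l = 0, m = 0, n = 0; L = l/sqrt(9/4), and similarly M = m/sqrt(W^2), N = n/sqrt(W^2)
H = (E*n - 2*F*m + G*l) / (2*(EG - F^2)*sqrt(W^2)); E*n - 2*F*m + G*l = 0, EG - F^2 = 11025/256, so H = (0)/sqrt(9/4)


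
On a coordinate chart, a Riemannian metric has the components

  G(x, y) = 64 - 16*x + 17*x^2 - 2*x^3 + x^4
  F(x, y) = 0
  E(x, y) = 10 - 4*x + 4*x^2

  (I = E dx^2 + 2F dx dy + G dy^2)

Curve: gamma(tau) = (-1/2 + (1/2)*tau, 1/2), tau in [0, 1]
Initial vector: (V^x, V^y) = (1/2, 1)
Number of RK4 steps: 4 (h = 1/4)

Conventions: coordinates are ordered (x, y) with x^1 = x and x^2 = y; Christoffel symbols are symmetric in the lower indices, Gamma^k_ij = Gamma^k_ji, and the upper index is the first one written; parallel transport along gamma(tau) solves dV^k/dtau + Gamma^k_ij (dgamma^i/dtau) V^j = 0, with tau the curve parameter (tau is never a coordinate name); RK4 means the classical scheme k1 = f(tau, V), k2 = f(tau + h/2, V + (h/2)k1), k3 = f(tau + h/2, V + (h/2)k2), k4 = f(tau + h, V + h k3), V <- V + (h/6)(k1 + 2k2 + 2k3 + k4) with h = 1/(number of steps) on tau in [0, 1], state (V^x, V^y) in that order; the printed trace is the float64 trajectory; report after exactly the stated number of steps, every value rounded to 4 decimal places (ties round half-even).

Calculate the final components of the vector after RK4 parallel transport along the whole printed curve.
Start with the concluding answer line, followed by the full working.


Answer: V^x = 0.5701, V^y = 1.0938

gamma'(tau) = (1/2, 0); f(tau, V)^k = -Gamma^k_ij(gamma(tau)) gamma'^i(tau) V^j; h = 1/4; intermediate values shown to 6 dp
curve data and Christoffel symbols at the stage parameters:
  tau = 0.000000: gamma = (-0.500000, 0.500000), gamma' = (0.500000, 0.000000); Gamma_xxx = -0.307692, Gamma_xxy = 0.000000, Gamma_xyy = 1.346154, Gamma_yxx = 0.000000, Gamma_yxy = -0.228571, Gamma_yyy = 0.000000
  tau = 0.125000: gamma = (-0.437500, 0.500000), gamma' = (0.500000, 0.000000); Gamma_xxx = -0.299625, Gamma_xxy = 0.000000, Gamma_xyy = 1.292720, Gamma_yxx = 0.000000, Gamma_yxy = -0.217293, Gamma_yyy = 0.000000
  tau = 0.250000: gamma = (-0.375000, 0.500000), gamma' = (0.500000, 0.000000); Gamma_xxx = -0.290155, Gamma_xxy = 0.000000, Gamma_xyy = 1.235427, Gamma_yxx = 0.000000, Gamma_yxy = -0.205505, Gamma_yyy = 0.000000
  tau = 0.375000: gamma = (-0.312500, 0.500000), gamma' = (0.500000, 0.000000); Gamma_xxx = -0.279195, Gamma_xxy = 0.000000, Gamma_xyy = 1.174035, Gamma_yxx = 0.000000, Gamma_yxy = -0.193219, Gamma_yyy = 0.000000
  tau = 0.500000: gamma = (-0.250000, 0.500000), gamma' = (0.500000, 0.000000); Gamma_xxx = -0.266667, Gamma_xxy = 0.000000, Gamma_xyy = 1.108333, Gamma_yxx = 0.000000, Gamma_yxy = -0.180451, Gamma_yyy = 0.000000
  tau = 0.625000: gamma = (-0.187500, 0.500000), gamma' = (0.500000, 0.000000); Gamma_xxx = -0.252511, Gamma_xxy = 0.000000, Gamma_xyy = 1.038155, Gamma_yxx = 0.000000, Gamma_yxy = -0.167221, Gamma_yyy = 0.000000
  tau = 0.750000: gamma = (-0.125000, 0.500000), gamma' = (0.500000, 0.000000); Gamma_xxx = -0.236686, Gamma_xxy = 0.000000, Gamma_xyy = 0.963388, Gamma_yxx = 0.000000, Gamma_yxy = -0.153551, Gamma_yyy = 0.000000
  tau = 0.875000: gamma = (-0.062500, 0.500000), gamma' = (0.500000, 0.000000); Gamma_xxx = -0.219178, Gamma_xxy = 0.000000, Gamma_xyy = 0.883990, Gamma_yxx = 0.000000, Gamma_yxy = -0.139467, Gamma_yyy = 0.000000
  tau = 1.000000: gamma = (0.000000, 0.500000), gamma' = (0.500000, 0.000000); Gamma_xxx = -0.200000, Gamma_xxy = 0.000000, Gamma_xyy = 0.800000, Gamma_yxx = 0.000000, Gamma_yxy = -0.125000, Gamma_yyy = 0.000000
step 0: V^x = 0.5000, V^y = 1.0000
step 1: k1 = (0.076923, 0.114286), k2 = (0.076347, 0.110199), k3 = (0.076336, 0.110143), k4 = (0.075308, 0.105582); V <- V + (h/6)(k1 + 2k2 + 2k3 + k4): V^x = 0.5191, V^y = 1.0275
step 2: k1 = (0.075305, 0.105580), k2 = (0.073774, 0.100543), k3 = (0.073748, 0.100483), k4 = (0.071667, 0.094975); V <- V + (h/6)(k1 + 2k2 + 2k3 + k4): V^x = 0.5375, V^y = 1.0526
step 3: k1 = (0.071665, 0.094974), k2 = (0.068991, 0.089004), k3 = (0.068949, 0.088941), k4 = (0.065647, 0.082523); V <- V + (h/6)(k1 + 2k2 + 2k3 + k4): V^x = 0.5547, V^y = 1.0749
step 4: k1 = (0.065645, 0.082523), k2 = (0.061688, 0.075673), k3 = (0.061634, 0.075613), k4 = (0.057011, 0.068360); V <- V + (h/6)(k1 + 2k2 + 2k3 + k4): V^x = 0.5701, V^y = 1.0938
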